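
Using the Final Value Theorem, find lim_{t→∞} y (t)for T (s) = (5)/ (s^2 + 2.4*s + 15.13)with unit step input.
FVT: lim_{t→∞} y(t) = lim_{s→0} s*Y(s) where Y(s) = T(s)/s.
= lim_{s→0} T(s) = T(0) = num(0)/den(0) = 5/15.13 = 0.3305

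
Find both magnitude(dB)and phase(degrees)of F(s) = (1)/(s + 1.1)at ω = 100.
Substitute s = j*100: F(j100) = 0.000109987 - 0.00999879j.
|F| = 20*log₁₀(sqrt(Re²+Im²)) = -40.00 dB.
∠F = atan2(Im, Re) = -89.37°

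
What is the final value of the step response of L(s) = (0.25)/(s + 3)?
FVT: lim_{t→∞} y(t) = lim_{s→0} s*Y(s) where Y(s) = L(s)/s.
= lim_{s→0} L(s) = L(0) = num(0)/den(0) = 0.25/3 = 0.08333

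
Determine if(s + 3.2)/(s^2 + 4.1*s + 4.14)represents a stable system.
Denominator: s^2 + 4.1*s + 4.14 = (s + 1.8)(s + 2.3). Poles: -1.8, -2.3. All Re(p)<0: Yes (stable)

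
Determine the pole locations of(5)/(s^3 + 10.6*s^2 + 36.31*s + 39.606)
Set denominator = 0: s^3 + 10.6*s^2 + 36.31*s + 39.606 = (s + 4.1)(s + 4.2)(s + 2.3) = 0 → Poles: -2.3, -4.1, -4.2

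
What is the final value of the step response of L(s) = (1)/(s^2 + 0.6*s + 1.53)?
FVT: lim_{t→∞} y(t) = lim_{s→0} s*Y(s) where Y(s) = L(s)/s.
= lim_{s→0} L(s) = L(0) = num(0)/den(0) = 1/1.53 = 0.6536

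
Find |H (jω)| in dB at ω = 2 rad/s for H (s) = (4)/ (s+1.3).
Substitute s = j*2: H(j2) = 0.913884 - 1.40598j.
|H(j2)| = sqrt(Re² + Im²) = 1.677.
20*log₁₀(1.677) = 4.49 dB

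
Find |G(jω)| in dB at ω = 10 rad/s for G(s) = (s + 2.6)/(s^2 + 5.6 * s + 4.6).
Substitute s = j*10: G(j10) = 0.0254928 - 0.0898575j.
|G(j10)| = sqrt(Re² + Im²) = 0.0934.
20*log₁₀(0.0934) = -20.59 dB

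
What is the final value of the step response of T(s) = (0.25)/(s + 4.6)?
FVT: lim_{t→∞} y(t) = lim_{s→0} s*Y(s) where Y(s) = T(s)/s.
= lim_{s→0} T(s) = T(0) = num(0)/den(0) = 0.25/4.6 = 0.05435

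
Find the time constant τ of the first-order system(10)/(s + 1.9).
First-order system: τ = -1/pole. Pole = -1.9. τ = -1/(-1.9) = 0.5263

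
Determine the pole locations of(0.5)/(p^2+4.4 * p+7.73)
Set denominator = 0: p^2 + 4.4*p + 7.73 = 0 → Poles: -2.2 + 1.7j, -2.2 - 1.7j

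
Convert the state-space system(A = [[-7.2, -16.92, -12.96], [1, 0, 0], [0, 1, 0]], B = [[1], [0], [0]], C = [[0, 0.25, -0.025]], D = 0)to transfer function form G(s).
G(s) = C(sI - A)⁻¹B + D.
Characteristic polynomial det(sI - A) = s^3 + 7.2*s^2 + 16.92*s + 12.96.
Numerator from C·adj(sI-A)·B + D·det(sI-A) = 0.25*s - 0.025.
G(s) = (0.25*s - 0.025)/(s^3 + 7.2*s^2 + 16.92*s + 12.96)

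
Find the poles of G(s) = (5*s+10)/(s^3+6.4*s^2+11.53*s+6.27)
Set denominator = 0: s^3 + 6.4*s^2 + 11.53*s + 6.27 = (s + 1.1)(s + 3.8)(s + 1.5) = 0 → Poles: -1.1, -1.5, -3.8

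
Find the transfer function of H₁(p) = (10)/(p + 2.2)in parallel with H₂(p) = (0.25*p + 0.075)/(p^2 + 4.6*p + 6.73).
Parallel: H = H₁ + H₂ = (n₁·d₂ + n₂·d₁)/(d₁·d₂).
n₁·d₂ = 10*p^2 + 46*p + 67.3. n₂·d₁ = 0.25*p^2 + 0.625*p + 0.165. Sum = 10.25*p^2 + 46.625*p + 67.465. d₁·d₂ = p^3 + 6.8*p^2 + 16.85*p + 14.806.
H(p) = (10.25*p^2 + 46.625*p + 67.465)/(p^3 + 6.8*p^2 + 16.85*p + 14.806)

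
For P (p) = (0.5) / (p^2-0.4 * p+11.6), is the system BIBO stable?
Denominator: p^2 - 0.4*p + 11.6. Poles: 0.2 + 3.4j, 0.2 - 3.4j. All Re(p)<0: No (unstable)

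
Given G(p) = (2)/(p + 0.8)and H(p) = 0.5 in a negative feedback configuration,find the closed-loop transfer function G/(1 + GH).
Closed-loop T = G/(1+GH).
Numerator: G_num * H_den = 2.
Denominator: G_den * H_den + G_num * H_num = (p + 0.8) + (1) = p + 1.8.
T(p) = (2)/(p + 1.8)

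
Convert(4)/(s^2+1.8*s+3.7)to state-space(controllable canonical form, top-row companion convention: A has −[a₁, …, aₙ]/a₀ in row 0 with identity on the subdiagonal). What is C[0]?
Reachable canonical form: C = numerator coefficients (right-aligned, zero-padded to length n).
num = 4, C = [[0, 4]].
C[0] = 0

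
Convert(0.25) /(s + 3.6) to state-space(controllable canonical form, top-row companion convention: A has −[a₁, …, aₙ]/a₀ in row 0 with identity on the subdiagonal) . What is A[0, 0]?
Reachable canonical form for den = s + 3.6: top row of A = -[a₁,a₂,...,aₙ]/a₀, ones on the subdiagonal, zeros elsewhere.
A = [[-3.6]].
A[0,0] = -3.6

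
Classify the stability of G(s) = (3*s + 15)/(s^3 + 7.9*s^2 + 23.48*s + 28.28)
Denominator: s^3 + 7.9*s^2 + 23.48*s + 28.28 = (s + 3.5)(s^2 + 4.4*s + 8.08). Poles: -2.2 + 1.8j, -2.2 - 1.8j, -3.5. Stable (all poles in LHP)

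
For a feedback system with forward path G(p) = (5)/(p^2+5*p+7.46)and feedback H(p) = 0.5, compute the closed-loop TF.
Closed-loop T = G/(1+GH).
Numerator: G_num * H_den = 5.
Denominator: G_den * H_den + G_num * H_num = (p^2 + 5*p + 7.46) + (2.5) = p^2 + 5*p + 9.96.
T(p) = (5)/(p^2 + 5*p + 9.96)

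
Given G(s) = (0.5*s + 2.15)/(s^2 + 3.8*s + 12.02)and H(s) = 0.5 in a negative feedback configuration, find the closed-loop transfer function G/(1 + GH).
Closed-loop T = G/(1+GH).
Numerator: G_num * H_den = 0.5*s + 2.15.
Denominator: G_den * H_den + G_num * H_num = (s^2 + 3.8*s + 12.02) + (0.25*s + 1.075) = s^2 + 4.05*s + 13.095.
T(s) = (0.5*s + 2.15)/(s^2 + 4.05*s + 13.095)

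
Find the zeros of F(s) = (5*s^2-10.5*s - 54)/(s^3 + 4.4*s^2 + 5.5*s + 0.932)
Set numerator = 0: 5*s^2 - 10.5*s - 54 = 5*(s + 2.4)(s - 4.5) = 0 → Zeros: -2.4, 4.5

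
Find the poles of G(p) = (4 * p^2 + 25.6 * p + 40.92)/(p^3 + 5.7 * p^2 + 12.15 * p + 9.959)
Set denominator = 0: p^3 + 5.7*p^2 + 12.15*p + 9.959 = (p + 2.3)(p^2 + 3.4*p + 4.33) = 0 → Poles: -1.7 + 1.2j, -1.7 - 1.2j, -2.3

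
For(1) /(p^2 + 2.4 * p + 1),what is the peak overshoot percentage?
Standard form: ωn²/(p²+2ζωn·p+ωn²) → ωn = 1, ζ = 1.2.
ζ ≥ 1, so the response is non-oscillatory: peak overshoot = 0%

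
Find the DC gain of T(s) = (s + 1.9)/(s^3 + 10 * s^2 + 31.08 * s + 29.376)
DC gain = T(0) = num(0)/den(0) = 1.9/29.376 = 0.06468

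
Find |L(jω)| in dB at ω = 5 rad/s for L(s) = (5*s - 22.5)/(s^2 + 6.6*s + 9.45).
Substitute s = j*5: L(j5) = 0.882832 + 0.265817j.
|L(j5)| = sqrt(Re² + Im²) = 0.922.
20*log₁₀(0.922) = -0.71 dB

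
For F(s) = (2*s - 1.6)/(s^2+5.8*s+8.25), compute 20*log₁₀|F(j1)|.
Substitute s = j*1: F(j1) = -1.86749e-17 + 0.275862j.
|F(j1)| = sqrt(Re² + Im²) = 0.2759.
20*log₁₀(0.2759) = -11.19 dB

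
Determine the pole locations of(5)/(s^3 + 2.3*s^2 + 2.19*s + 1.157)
Set denominator = 0: s^3 + 2.3*s^2 + 2.19*s + 1.157 = (s + 1.3)(s^2 + s + 0.89) = 0 → Poles: -0.5 + 0.8j, -0.5 - 0.8j, -1.3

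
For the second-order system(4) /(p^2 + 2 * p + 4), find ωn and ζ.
Standard form: ωn²/(p²+2ζωn·p+ωn²).
const=4=ωn² → ωn=2, p coeff=2=2ζωn → ζ=0.5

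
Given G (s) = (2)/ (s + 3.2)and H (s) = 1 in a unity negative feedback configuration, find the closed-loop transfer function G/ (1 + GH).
Closed-loop T = G/(1+GH).
Numerator: G_num * H_den = 2.
Denominator: G_den * H_den + G_num * H_num = (s + 3.2) + (2) = s + 5.2.
T(s) = (2)/(s + 5.2)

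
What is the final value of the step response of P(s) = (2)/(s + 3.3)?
FVT: lim_{t→∞} y(t) = lim_{s→0} s*Y(s) where Y(s) = P(s)/s.
= lim_{s→0} P(s) = P(0) = num(0)/den(0) = 2/3.3 = 0.6061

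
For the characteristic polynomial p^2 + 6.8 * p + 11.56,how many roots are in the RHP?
p^2 + 6.8*p + 11.56 = (p + 3.4)(p + 3.4). Poles: -3.4, -3.4. RHP poles (Re>0): 0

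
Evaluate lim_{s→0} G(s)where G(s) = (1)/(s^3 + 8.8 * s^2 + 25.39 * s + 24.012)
DC gain = G(0) = num(0)/den(0) = 1/24.012 = 0.04165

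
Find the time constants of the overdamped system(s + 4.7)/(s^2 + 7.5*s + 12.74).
Overdamped: real poles at -4.9, -2.6. τ = -1/pole → τ₁ = 0.2041, τ₂ = 0.3846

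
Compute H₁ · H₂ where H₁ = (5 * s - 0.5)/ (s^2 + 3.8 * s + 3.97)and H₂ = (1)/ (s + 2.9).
Series: H = H₁ · H₂ = (n₁·n₂)/(d₁·d₂).
Num: n₁·n₂ = 5*s - 0.5. Den: d₁·d₂ = s^3 + 6.7*s^2 + 14.99*s + 11.513.
H(s) = (5*s - 0.5)/(s^3 + 6.7*s^2 + 14.99*s + 11.513)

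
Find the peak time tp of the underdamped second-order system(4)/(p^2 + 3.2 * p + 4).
Standard form: ωn²/(p²+2ζωn·p+ωn²) → ωn = 2, ζ = 0.8.
ωd = ωn·√(1-ζ²) = 2·√(1-0.8²) = 1.2.
tp = π/ωd = π/1.2 = 2.618 s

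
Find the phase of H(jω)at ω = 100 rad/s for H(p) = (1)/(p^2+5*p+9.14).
Substitute p = j*100: H(j100) = -9.98414e-05 - 4.99664e-06j.
∠H(j100) = atan2(Im, Re) = atan2(-4.99664e-06, -9.98414e-05) = -177.13°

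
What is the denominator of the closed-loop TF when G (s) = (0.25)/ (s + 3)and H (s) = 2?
Characteristic poly = G_den * H_den + G_num * H_num = (s + 3) + (0.5) = s + 3.5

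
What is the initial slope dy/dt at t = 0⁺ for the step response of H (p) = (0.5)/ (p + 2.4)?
IVT: y'(0⁺) = lim_{p→∞} p²·Y(p) = lim_{p→∞} p·H(p).
deg(num) = 0, deg(den) = 1, relative degree = 1, so p·H(p) → (leading num)/(leading den) = 0.5/1 = 0.5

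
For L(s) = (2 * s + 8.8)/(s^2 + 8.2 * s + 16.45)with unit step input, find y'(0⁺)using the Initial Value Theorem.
IVT: y'(0⁺) = lim_{s→∞} s²·Y(s) = lim_{s→∞} s·L(s).
deg(num) = 1, deg(den) = 2, relative degree = 1, so s·L(s) → (leading num)/(leading den) = 2/1 = 2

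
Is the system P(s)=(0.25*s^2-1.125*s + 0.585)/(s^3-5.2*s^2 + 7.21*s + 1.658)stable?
Denominator: s^3 - 5.2*s^2 + 7.21*s + 1.658 = (s + 0.2)(s^2 - 5.4*s + 8.29). Poles: -0.2, 2.7 + 1j, 2.7 - 1j. All Re(p)<0: No (unstable)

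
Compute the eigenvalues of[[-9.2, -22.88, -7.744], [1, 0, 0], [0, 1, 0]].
Eigenvalues solve det(λI - A) = 0.
Characteristic polynomial: λ^3 + 9.2*λ^2 + 22.88*λ + 7.744 = 0.
Factor: (λ + 0.4)(λ + 4.4)(λ + 4.4) = 0.
Roots: -0.4, -4.4, -4.4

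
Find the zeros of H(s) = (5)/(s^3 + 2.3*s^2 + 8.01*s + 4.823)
Numerator is a nonzero constant (5) → Zeros: none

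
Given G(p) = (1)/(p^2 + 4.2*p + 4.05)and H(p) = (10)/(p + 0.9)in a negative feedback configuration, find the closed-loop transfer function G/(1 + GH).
Closed-loop T = G/(1+GH).
Numerator: G_num * H_den = p + 0.9.
Denominator: G_den * H_den + G_num * H_num = (p^3 + 5.1*p^2 + 7.83*p + 3.645) + (10) = p^3 + 5.1*p^2 + 7.83*p + 13.645.
T(p) = (p + 0.9)/(p^3 + 5.1*p^2 + 7.83*p + 13.645)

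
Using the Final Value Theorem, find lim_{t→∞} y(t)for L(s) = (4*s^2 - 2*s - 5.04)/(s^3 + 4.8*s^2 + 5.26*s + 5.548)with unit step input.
FVT: lim_{t→∞} y(t) = lim_{s→0} s*Y(s) where Y(s) = L(s)/s.
= lim_{s→0} L(s) = L(0) = num(0)/den(0) = -5.04/5.548 = -0.9084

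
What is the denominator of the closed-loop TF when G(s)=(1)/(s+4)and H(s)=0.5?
Characteristic poly = G_den * H_den + G_num * H_num = (s + 4) + (0.5) = s + 4.5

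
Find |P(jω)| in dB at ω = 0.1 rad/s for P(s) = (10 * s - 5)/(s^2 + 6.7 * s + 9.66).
Substitute s = j*0.1: P(j0.1) = -0.508489 + 0.138931j.
|P(j0.1)| = sqrt(Re² + Im²) = 0.5271.
20*log₁₀(0.5271) = -5.56 dB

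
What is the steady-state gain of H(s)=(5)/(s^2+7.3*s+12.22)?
DC gain = H(0) = num(0)/den(0) = 5/12.22 = 0.4092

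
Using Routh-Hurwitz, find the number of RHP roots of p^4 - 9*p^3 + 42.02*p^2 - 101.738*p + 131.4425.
Routh array:
p^4: [1, 42.02, 131.4425]; p^3: [-9, -101.738]; p^2: [30.7158, 131.4425]; p^1: [-63.2242]; p^0: [131.4425]
First column: [1, -9, 30.7158, -63.2242, 131.4425]. Sign changes = RHP roots = 4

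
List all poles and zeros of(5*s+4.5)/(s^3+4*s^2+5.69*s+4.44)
Set denominator = 0: s^3 + 4*s^2 + 5.69*s + 4.44 = (s + 2.4)(s^2 + 1.6*s + 1.85) = 0 → Poles: -0.8 + 1.1j, -0.8 - 1.1j, -2.4
Set numerator = 0: 5*s + 4.5 = 0 → Zeros: -0.9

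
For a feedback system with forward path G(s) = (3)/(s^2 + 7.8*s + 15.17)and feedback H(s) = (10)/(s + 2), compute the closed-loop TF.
Closed-loop T = G/(1+GH).
Numerator: G_num * H_den = 3*s + 6.
Denominator: G_den * H_den + G_num * H_num = (s^3 + 9.8*s^2 + 30.77*s + 30.34) + (30) = s^3 + 9.8*s^2 + 30.77*s + 60.34.
T(s) = (3*s + 6)/(s^3 + 9.8*s^2 + 30.77*s + 60.34)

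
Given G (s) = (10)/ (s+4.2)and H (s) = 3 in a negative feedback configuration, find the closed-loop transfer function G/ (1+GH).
Closed-loop T = G/(1+GH).
Numerator: G_num * H_den = 10.
Denominator: G_den * H_den + G_num * H_num = (s + 4.2) + (30) = s + 34.2.
T(s) = (10)/(s + 34.2)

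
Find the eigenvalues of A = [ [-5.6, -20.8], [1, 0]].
Eigenvalues solve det(λI - A) = 0.
Characteristic polynomial: λ^2 + 5.6*λ + 20.8 = 0.
Roots: -2.8 + 3.6j, -2.8 - 3.6j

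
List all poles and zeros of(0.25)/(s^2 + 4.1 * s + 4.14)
Set denominator = 0: s^2 + 4.1*s + 4.14 = (s + 1.8)(s + 2.3) = 0 → Poles: -1.8, -2.3
Numerator is a nonzero constant (0.25) → Zeros: none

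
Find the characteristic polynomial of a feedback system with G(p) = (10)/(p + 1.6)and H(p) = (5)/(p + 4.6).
Characteristic poly = G_den * H_den + G_num * H_num = (p^2 + 6.2*p + 7.36) + (50) = p^2 + 6.2*p + 57.36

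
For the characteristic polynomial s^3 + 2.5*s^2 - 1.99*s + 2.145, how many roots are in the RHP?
s^3 + 2.5*s^2 - 1.99*s + 2.145 = (s + 3.3)(s^2 - 0.8*s + 0.65). Poles: -3.3, 0.4 + 0.7j, 0.4 - 0.7j. RHP poles (Re>0): 2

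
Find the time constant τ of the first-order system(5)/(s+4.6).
First-order system: τ = -1/pole. Pole = -4.6. τ = -1/(-4.6) = 0.2174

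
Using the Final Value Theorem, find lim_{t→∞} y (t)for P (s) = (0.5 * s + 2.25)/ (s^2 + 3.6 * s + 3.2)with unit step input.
FVT: lim_{t→∞} y(t) = lim_{s→0} s*Y(s) where Y(s) = P(s)/s.
= lim_{s→0} P(s) = P(0) = num(0)/den(0) = 2.25/3.2 = 0.7031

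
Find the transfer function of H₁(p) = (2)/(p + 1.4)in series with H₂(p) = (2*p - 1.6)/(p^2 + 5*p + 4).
Series: H = H₁ · H₂ = (n₁·n₂)/(d₁·d₂).
Num: n₁·n₂ = 4*p - 3.2. Den: d₁·d₂ = p^3 + 6.4*p^2 + 11*p + 5.6.
H(p) = (4*p - 3.2)/(p^3 + 6.4*p^2 + 11*p + 5.6)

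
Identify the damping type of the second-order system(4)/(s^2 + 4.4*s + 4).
Standard form: ωn²/(s²+2ζωn·s+ωn²) gives ωn=2, ζ=1.1.
Overdamped (ζ = 1.1 > 1)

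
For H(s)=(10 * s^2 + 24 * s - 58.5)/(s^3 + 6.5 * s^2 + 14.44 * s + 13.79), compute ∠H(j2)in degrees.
Substitute s = j*2: H(j2) = 3.76873 + 2.51359j.
∠H(j2) = atan2(Im, Re) = atan2(2.51359, 3.76873) = 33.70°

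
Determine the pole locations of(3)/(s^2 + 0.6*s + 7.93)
Set denominator = 0: s^2 + 0.6*s + 7.93 = 0 → Poles: -0.3 + 2.8j, -0.3 - 2.8j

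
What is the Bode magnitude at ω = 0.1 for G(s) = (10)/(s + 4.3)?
Substitute s = j*0.1: G(j0.1) = 2.32432 - 0.0540541j.
|G(j0.1)| = sqrt(Re² + Im²) = 2.325.
20*log₁₀(2.325) = 7.33 dB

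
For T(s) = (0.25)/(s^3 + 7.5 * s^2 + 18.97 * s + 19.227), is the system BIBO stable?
Denominator: s^3 + 7.5*s^2 + 18.97*s + 19.227 = (s + 3.9)(s^2 + 3.6*s + 4.93). Poles: -1.8 + 1.3j, -1.8 - 1.3j, -3.9. All Re(p)<0: Yes (stable)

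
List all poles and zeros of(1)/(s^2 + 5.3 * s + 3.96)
Set denominator = 0: s^2 + 5.3*s + 3.96 = (s + 0.9)(s + 4.4) = 0 → Poles: -0.9, -4.4
Numerator is a nonzero constant (1) → Zeros: none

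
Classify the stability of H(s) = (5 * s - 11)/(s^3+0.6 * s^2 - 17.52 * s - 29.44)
Denominator: s^3 + 0.6*s^2 - 17.52*s - 29.44 = (s - 4.6)(s + 2)(s + 3.2). Poles: -2, -3.2, 4.6. Unstable (1 pole(s) in RHP)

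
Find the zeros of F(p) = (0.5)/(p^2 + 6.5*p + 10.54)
Numerator is a nonzero constant (0.5) → Zeros: none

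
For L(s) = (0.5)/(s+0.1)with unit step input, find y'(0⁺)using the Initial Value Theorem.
IVT: y'(0⁺) = lim_{s→∞} s²·Y(s) = lim_{s→∞} s·L(s).
deg(num) = 0, deg(den) = 1, relative degree = 1, so s·L(s) → (leading num)/(leading den) = 0.5/1 = 0.5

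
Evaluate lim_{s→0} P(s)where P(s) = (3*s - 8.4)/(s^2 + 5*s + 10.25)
DC gain = P(0) = num(0)/den(0) = -8.4/10.25 = -0.8195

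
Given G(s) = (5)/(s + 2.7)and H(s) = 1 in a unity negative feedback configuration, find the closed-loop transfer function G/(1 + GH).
Closed-loop T = G/(1+GH).
Numerator: G_num * H_den = 5.
Denominator: G_den * H_den + G_num * H_num = (s + 2.7) + (5) = s + 7.7.
T(s) = (5)/(s + 7.7)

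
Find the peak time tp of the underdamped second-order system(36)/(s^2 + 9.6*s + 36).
Standard form: ωn²/(s²+2ζωn·s+ωn²) → ωn = 6, ζ = 0.8.
ωd = ωn·√(1-ζ²) = 6·√(1-0.8²) = 3.6.
tp = π/ωd = π/3.6 = 0.8727 s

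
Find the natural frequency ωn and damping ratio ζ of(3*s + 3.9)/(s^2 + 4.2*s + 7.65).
Underdamped: complex pole -2.1 + 1.8j. ωn = |pole| = 2.766, ζ = -Re(pole)/ωn = 0.7593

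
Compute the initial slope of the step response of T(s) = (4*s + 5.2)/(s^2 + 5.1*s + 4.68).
IVT: y'(0⁺) = lim_{s→∞} s²·Y(s) = lim_{s→∞} s·T(s).
deg(num) = 1, deg(den) = 2, relative degree = 1, so s·T(s) → (leading num)/(leading den) = 4/1 = 4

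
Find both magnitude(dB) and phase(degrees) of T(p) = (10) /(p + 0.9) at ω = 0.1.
Substitute p = j*0.1: T(j0.1) = 10.9756 - 1.21951j.
|T| = 20*log₁₀(sqrt(Re²+Im²)) = 20.86 dB.
∠T = atan2(Im, Re) = -6.34°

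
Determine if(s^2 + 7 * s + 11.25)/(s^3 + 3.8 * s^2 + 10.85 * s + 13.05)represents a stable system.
Denominator: s^3 + 3.8*s^2 + 10.85*s + 13.05 = (s + 1.8)(s^2 + 2*s + 7.25). Poles: -1 + 2.5j, -1 - 2.5j, -1.8. All Re(p)<0: Yes (stable)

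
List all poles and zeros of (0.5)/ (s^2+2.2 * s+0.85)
Set denominator = 0: s^2 + 2.2*s + 0.85 = (s + 0.5)(s + 1.7) = 0 → Poles: -0.5, -1.7
Numerator is a nonzero constant (0.5) → Zeros: none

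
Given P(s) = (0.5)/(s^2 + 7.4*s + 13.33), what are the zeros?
Numerator is a nonzero constant (0.5) → Zeros: none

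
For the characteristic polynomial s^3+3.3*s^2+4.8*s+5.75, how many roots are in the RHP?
s^3 + 3.3*s^2 + 4.8*s + 5.75 = (s + 2.3)(s^2 + s + 2.5). Poles: -0.5 + 1.5j, -0.5 - 1.5j, -2.3. RHP poles (Re>0): 0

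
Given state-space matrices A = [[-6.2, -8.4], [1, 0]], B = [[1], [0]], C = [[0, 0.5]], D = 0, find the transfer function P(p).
P(p) = C(pI - A)⁻¹B + D.
Characteristic polynomial det(pI - A) = p^2 + 6.2*p + 8.4.
Numerator from C·adj(pI-A)·B + D·det(pI-A) = 0.5.
P(p) = (0.5)/(p^2 + 6.2*p + 8.4)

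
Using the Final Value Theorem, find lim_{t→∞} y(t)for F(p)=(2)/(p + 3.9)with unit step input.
FVT: lim_{t→∞} y(t) = lim_{p→0} p*Y(p) where Y(p) = F(p)/p.
= lim_{p→0} F(p) = F(0) = num(0)/den(0) = 2/3.9 = 0.5128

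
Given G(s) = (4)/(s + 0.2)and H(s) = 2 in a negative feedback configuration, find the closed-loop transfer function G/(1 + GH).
Closed-loop T = G/(1+GH).
Numerator: G_num * H_den = 4.
Denominator: G_den * H_den + G_num * H_num = (s + 0.2) + (8) = s + 8.2.
T(s) = (4)/(s + 8.2)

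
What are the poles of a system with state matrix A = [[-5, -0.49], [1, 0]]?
Eigenvalues solve det(λI - A) = 0.
Characteristic polynomial: λ^2 + 5*λ + 0.49 = 0.
Factor: (λ + 0.1)(λ + 4.9) = 0.
Roots: -0.1, -4.9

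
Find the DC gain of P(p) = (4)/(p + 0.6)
DC gain = P(0) = num(0)/den(0) = 4/0.6 = 6.667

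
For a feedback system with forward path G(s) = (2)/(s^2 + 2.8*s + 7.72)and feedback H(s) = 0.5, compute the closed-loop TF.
Closed-loop T = G/(1+GH).
Numerator: G_num * H_den = 2.
Denominator: G_den * H_den + G_num * H_num = (s^2 + 2.8*s + 7.72) + (1) = s^2 + 2.8*s + 8.72.
T(s) = (2)/(s^2 + 2.8*s + 8.72)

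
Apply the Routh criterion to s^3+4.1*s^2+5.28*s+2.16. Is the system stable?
Routh array:
s^3: [1, 5.28]; s^2: [4.1, 2.16]; s^1: [4.75317]; s^0: [2.16]
First column: [1, 4.1, 4.75317, 2.16]. Sign changes = 0.
Yes, stable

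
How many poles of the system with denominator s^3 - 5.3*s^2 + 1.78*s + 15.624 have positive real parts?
s^3 - 5.3*s^2 + 1.78*s + 15.624 = (s - 3.1)(s - 3.6)(s + 1.4). Poles: -1.4, 3.1, 3.6. RHP poles (Re>0): 2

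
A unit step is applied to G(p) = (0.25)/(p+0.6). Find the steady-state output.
FVT: lim_{t→∞} y(t) = lim_{p→0} p*Y(p) where Y(p) = G(p)/p.
= lim_{p→0} G(p) = G(0) = num(0)/den(0) = 0.25/0.6 = 0.4167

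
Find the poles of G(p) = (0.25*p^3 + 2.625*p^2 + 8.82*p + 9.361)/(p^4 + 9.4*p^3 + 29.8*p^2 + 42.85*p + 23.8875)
Set denominator = 0: p^4 + 9.4*p^3 + 29.8*p^2 + 42.85*p + 23.8875 = (p + 4.9)(p + 1.5)(p^2 + 3*p + 3.25) = 0 → Poles: -1.5, -1.5 + 1j, -1.5 - 1j, -4.9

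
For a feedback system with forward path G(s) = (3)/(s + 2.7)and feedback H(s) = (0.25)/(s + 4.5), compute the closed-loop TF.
Closed-loop T = G/(1+GH).
Numerator: G_num * H_den = 3*s + 13.5.
Denominator: G_den * H_den + G_num * H_num = (s^2 + 7.2*s + 12.15) + (0.75) = s^2 + 7.2*s + 12.9.
T(s) = (3*s + 13.5)/(s^2 + 7.2*s + 12.9)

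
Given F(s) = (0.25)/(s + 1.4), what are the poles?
Set denominator = 0: s + 1.4 = 0 → Poles: -1.4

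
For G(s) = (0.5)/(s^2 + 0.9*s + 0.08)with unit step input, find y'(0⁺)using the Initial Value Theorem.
IVT: y'(0⁺) = lim_{s→∞} s²·Y(s) = lim_{s→∞} s·G(s).
deg(num) = 0, deg(den) = 2, relative degree = 2 ≥ 2, so s·G(s) → 0. Initial slope = 0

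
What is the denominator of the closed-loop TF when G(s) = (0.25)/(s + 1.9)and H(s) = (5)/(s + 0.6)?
Characteristic poly = G_den * H_den + G_num * H_num = (s^2 + 2.5*s + 1.14) + (1.25) = s^2 + 2.5*s + 2.39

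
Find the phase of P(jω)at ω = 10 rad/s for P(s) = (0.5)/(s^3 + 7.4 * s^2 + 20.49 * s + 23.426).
Substitute s = j*10: P(j10) = -0.000312734 + 0.000347005j.
∠P(j10) = atan2(Im, Re) = atan2(0.000347005, -0.000312734) = 132.03° (principal value).
Summing the individual angle contributions Σ∠(j10 − zᵢ) − Σ∠(j10 − pₖ) over the 0 zero(s) and 3 pole(s), each followed continuously from ω = 0 (DC phase referenced to (−180°, 180°]), gives -227.97°, i.e. the principal value - 360°. Continuous Bode phase = -227.97°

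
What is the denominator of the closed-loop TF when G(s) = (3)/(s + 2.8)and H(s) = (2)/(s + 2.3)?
Characteristic poly = G_den * H_den + G_num * H_num = (s^2 + 5.1*s + 6.44) + (6) = s^2 + 5.1*s + 12.44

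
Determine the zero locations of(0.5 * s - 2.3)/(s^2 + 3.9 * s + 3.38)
Set numerator = 0: 0.5*s - 2.3 = 0 → Zeros: 4.6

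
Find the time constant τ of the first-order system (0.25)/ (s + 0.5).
First-order system: τ = -1/pole. Pole = -0.5. τ = -1/(-0.5) = 2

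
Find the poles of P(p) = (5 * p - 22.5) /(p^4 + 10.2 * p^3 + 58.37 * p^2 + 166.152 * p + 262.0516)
Set denominator = 0: p^4 + 10.2*p^3 + 58.37*p^2 + 166.152*p + 262.0516 = (p^2 + 4.8*p + 17.32)(p^2 + 5.4*p + 15.13) = 0 → Poles: -2.4 + 3.4j, -2.4 - 3.4j, -2.7 + 2.8j, -2.7 - 2.8j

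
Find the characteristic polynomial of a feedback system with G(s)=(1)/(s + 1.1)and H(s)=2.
Characteristic poly = G_den * H_den + G_num * H_num = (s + 1.1) + (2) = s + 3.1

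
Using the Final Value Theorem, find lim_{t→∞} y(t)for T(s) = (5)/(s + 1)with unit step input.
FVT: lim_{t→∞} y(t) = lim_{s→0} s*Y(s) where Y(s) = T(s)/s.
= lim_{s→0} T(s) = T(0) = num(0)/den(0) = 5/1 = 5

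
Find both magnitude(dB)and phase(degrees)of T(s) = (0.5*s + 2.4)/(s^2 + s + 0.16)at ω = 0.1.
Substitute s = j*0.1: T(j0.1) = 11.2308 - 7.15385j.
|T| = 20*log₁₀(sqrt(Re²+Im²)) = 22.49 dB.
∠T = atan2(Im, Re) = -32.50°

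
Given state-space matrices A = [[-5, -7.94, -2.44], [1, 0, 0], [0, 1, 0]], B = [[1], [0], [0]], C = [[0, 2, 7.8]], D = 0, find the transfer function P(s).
P(s) = C(sI - A)⁻¹B + D.
Characteristic polynomial det(sI - A) = s^3 + 5*s^2 + 7.94*s + 2.44.
Numerator from C·adj(sI-A)·B + D·det(sI-A) = 2*s + 7.8.
P(s) = (2*s + 7.8)/(s^3 + 5*s^2 + 7.94*s + 2.44)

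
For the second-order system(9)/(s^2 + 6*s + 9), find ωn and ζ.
Standard form: ωn²/(s²+2ζωn·s+ωn²).
const=9=ωn² → ωn=3, s coeff=6=2ζωn → ζ=1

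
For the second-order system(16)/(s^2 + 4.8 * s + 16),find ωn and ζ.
Standard form: ωn²/(s²+2ζωn·s+ωn²).
const=16=ωn² → ωn=4, s coeff=4.8=2ζωn → ζ=0.6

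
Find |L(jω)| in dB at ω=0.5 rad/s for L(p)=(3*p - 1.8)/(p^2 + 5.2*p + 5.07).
Substitute p = j*0.5: L(j0.5) = -0.15924 + 0.397101j.
|L(j0.5)| = sqrt(Re² + Im²) = 0.4278.
20*log₁₀(0.4278) = -7.37 dB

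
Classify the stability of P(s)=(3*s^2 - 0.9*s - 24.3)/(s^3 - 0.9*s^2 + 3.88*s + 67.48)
Denominator: s^3 - 0.9*s^2 + 3.88*s + 67.48 = (s + 3.5)(s^2 - 4.4*s + 19.28). Poles: -3.5, 2.2 + 3.8j, 2.2 - 3.8j. Unstable (2 pole(s) in RHP)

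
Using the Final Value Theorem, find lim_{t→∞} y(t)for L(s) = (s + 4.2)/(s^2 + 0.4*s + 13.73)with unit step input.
FVT: lim_{t→∞} y(t) = lim_{s→0} s*Y(s) where Y(s) = L(s)/s.
= lim_{s→0} L(s) = L(0) = num(0)/den(0) = 4.2/13.73 = 0.3059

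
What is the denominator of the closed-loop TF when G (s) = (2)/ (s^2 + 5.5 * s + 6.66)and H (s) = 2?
Characteristic poly = G_den * H_den + G_num * H_num = (s^2 + 5.5*s + 6.66) + (4) = s^2 + 5.5*s + 10.66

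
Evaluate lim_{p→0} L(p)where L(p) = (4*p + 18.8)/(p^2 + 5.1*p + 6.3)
DC gain = L(0) = num(0)/den(0) = 18.8/6.3 = 2.984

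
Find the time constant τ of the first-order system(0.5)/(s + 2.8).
First-order system: τ = -1/pole. Pole = -2.8. τ = -1/(-2.8) = 0.3571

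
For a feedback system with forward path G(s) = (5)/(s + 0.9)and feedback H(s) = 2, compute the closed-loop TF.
Closed-loop T = G/(1+GH).
Numerator: G_num * H_den = 5.
Denominator: G_den * H_den + G_num * H_num = (s + 0.9) + (10) = s + 10.9.
T(s) = (5)/(s + 10.9)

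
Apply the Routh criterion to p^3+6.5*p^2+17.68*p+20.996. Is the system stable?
Routh array:
p^3: [1, 17.68]; p^2: [6.5, 20.996]; p^1: [14.4498]; p^0: [20.996]
First column: [1, 6.5, 14.4498, 20.996]. Sign changes = 0.
Yes, stable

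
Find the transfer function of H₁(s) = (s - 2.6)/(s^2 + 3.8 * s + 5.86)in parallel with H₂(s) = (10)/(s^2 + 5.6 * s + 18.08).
Parallel: H = H₁ + H₂ = (n₁·d₂ + n₂·d₁)/(d₁·d₂).
n₁·d₂ = s^3 + 3*s^2 + 3.52*s - 47.008. n₂·d₁ = 10*s^2 + 38*s + 58.6. Sum = s^3 + 13*s^2 + 41.52*s + 11.592. d₁·d₂ = s^4 + 9.4*s^3 + 45.22*s^2 + 101.52*s + 105.9488.
H(s) = (s^3 + 13*s^2 + 41.52*s + 11.592)/(s^4 + 9.4*s^3 + 45.22*s^2 + 101.52*s + 105.9488)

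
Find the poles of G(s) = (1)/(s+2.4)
Set denominator = 0: s + 2.4 = 0 → Poles: -2.4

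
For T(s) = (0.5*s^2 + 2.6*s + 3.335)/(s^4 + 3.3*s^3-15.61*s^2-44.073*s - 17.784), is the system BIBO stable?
Denominator: s^4 + 3.3*s^3 - 15.61*s^2 - 44.073*s - 17.784 = (s - 3.9)(s + 4.8)(s + 1.9)(s + 0.5). Poles: -0.5, -1.9, -4.8, 3.9. All Re(p)<0: No (unstable)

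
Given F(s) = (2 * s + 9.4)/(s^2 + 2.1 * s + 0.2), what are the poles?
Set denominator = 0: s^2 + 2.1*s + 0.2 = (s + 0.1)(s + 2) = 0 → Poles: -0.1, -2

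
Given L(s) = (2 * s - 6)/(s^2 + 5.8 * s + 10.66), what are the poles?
Set denominator = 0: s^2 + 5.8*s + 10.66 = 0 → Poles: -2.9 + 1.5j, -2.9 - 1.5j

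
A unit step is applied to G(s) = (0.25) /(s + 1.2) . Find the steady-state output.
FVT: lim_{t→∞} y(t) = lim_{s→0} s*Y(s) where Y(s) = G(s)/s.
= lim_{s→0} G(s) = G(0) = num(0)/den(0) = 0.25/1.2 = 0.2083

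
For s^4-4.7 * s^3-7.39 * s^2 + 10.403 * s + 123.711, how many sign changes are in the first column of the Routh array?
Routh array:
s^4: [1, -7.39, 123.711]; s^3: [-4.7, 10.403]; s^2: [-5.1766, 123.711]; s^1: [-101.918]; s^0: [123.711]
First column: [1, -4.7, -5.1766, -101.918, 123.711]. Sign changes = 2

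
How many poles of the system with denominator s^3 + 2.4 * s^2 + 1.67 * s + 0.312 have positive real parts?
s^3 + 2.4*s^2 + 1.67*s + 0.312 = (s + 0.8)(s + 0.3)(s + 1.3). Poles: -0.3, -0.8, -1.3. RHP poles (Re>0): 0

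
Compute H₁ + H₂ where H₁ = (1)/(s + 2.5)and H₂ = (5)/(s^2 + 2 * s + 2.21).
Parallel: H = H₁ + H₂ = (n₁·d₂ + n₂·d₁)/(d₁·d₂).
n₁·d₂ = s^2 + 2*s + 2.21. n₂·d₁ = 5*s + 12.5. Sum = s^2 + 7*s + 14.71. d₁·d₂ = s^3 + 4.5*s^2 + 7.21*s + 5.525.
H(s) = (s^2 + 7*s + 14.71)/(s^3 + 4.5*s^2 + 7.21*s + 5.525)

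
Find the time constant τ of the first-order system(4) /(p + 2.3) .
First-order system: τ = -1/pole. Pole = -2.3. τ = -1/(-2.3) = 0.4348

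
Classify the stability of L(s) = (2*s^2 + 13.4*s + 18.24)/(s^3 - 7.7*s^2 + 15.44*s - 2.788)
Denominator: s^3 - 7.7*s^2 + 15.44*s - 2.788 = (s - 3.4)(s - 4.1)(s - 0.2). Poles: 0.2, 3.4, 4.1. Unstable (3 pole(s) in RHP)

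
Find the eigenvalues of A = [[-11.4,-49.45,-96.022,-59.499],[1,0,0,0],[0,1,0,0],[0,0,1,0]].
Eigenvalues solve det(λI - A) = 0.
Characteristic polynomial: λ^4 + 11.4*λ^3 + 49.45*λ^2 + 96.022*λ + 59.499 = 0.
Factor: (λ + 1.1)(λ + 4.5)(λ^2 + 5.8*λ + 12.02) = 0.
Roots: -1.1, -2.9 + 1.9j, -2.9 - 1.9j, -4.5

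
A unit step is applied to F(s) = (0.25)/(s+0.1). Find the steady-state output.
FVT: lim_{t→∞} y(t) = lim_{s→0} s*Y(s) where Y(s) = F(s)/s.
= lim_{s→0} F(s) = F(0) = num(0)/den(0) = 0.25/0.1 = 2.5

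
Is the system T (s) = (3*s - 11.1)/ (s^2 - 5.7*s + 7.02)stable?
Denominator: s^2 - 5.7*s + 7.02 = (s - 3.9)(s - 1.8). Poles: 1.8, 3.9. All Re(p)<0: No (unstable)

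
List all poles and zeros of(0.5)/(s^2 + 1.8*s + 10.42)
Set denominator = 0: s^2 + 1.8*s + 10.42 = 0 → Poles: -0.9 + 3.1j, -0.9 - 3.1j
Numerator is a nonzero constant (0.5) → Zeros: none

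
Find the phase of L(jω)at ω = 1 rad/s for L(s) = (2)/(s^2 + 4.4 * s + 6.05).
Substitute s = j*1: L(j1) = 0.225132 - 0.196155j.
∠L(j1) = atan2(Im, Re) = atan2(-0.196155, 0.225132) = -41.07°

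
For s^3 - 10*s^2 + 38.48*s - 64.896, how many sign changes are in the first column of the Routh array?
Routh array:
s^3: [1, 38.48]; s^2: [-10, -64.896]; s^1: [31.9904]; s^0: [-64.896]
First column: [1, -10, 31.9904, -64.896]. Sign changes = 3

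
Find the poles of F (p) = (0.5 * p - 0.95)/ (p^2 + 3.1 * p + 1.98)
Set denominator = 0: p^2 + 3.1*p + 1.98 = (p + 2.2)(p + 0.9) = 0 → Poles: -0.9, -2.2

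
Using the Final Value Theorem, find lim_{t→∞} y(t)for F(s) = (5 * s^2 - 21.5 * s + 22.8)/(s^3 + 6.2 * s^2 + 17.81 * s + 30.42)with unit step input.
FVT: lim_{t→∞} y(t) = lim_{s→0} s*Y(s) where Y(s) = F(s)/s.
= lim_{s→0} F(s) = F(0) = num(0)/den(0) = 22.8/30.42 = 0.7495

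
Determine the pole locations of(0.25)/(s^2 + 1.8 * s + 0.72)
Set denominator = 0: s^2 + 1.8*s + 0.72 = (s + 0.6)(s + 1.2) = 0 → Poles: -0.6, -1.2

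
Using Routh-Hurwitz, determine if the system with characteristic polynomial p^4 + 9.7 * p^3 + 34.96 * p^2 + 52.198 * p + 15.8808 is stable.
Routh array:
p^4: [1, 34.96, 15.8808]; p^3: [9.7, 52.198]; p^2: [29.5788, 15.8808]; p^1: [46.9901]; p^0: [15.8808]
First column: [1, 9.7, 29.5788, 46.9901, 15.8808]. Sign changes = 0.
Yes, stable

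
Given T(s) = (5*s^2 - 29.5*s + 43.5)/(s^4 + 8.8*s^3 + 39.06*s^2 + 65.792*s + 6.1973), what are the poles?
Set denominator = 0: s^4 + 8.8*s^3 + 39.06*s^2 + 65.792*s + 6.1973 = (s + 0.1)(s + 2.9)(s^2 + 5.8*s + 21.37) = 0 → Poles: -0.1, -2.9, -2.9 + 3.6j, -2.9 - 3.6j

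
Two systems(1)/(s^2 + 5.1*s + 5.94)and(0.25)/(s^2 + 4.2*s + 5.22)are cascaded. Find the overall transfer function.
Series: H = H₁ · H₂ = (n₁·n₂)/(d₁·d₂).
Num: n₁·n₂ = 0.25. Den: d₁·d₂ = s^4 + 9.3*s^3 + 32.58*s^2 + 51.57*s + 31.0068.
H(s) = (0.25)/(s^4 + 9.3*s^3 + 32.58*s^2 + 51.57*s + 31.0068)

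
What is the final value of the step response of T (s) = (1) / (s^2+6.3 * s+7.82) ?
FVT: lim_{t→∞} y(t) = lim_{s→0} s*Y(s) where Y(s) = T(s)/s.
= lim_{s→0} T(s) = T(0) = num(0)/den(0) = 1/7.82 = 0.1279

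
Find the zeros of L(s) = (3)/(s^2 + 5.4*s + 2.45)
Numerator is a nonzero constant (3) → Zeros: none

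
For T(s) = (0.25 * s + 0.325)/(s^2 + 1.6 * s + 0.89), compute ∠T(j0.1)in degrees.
Substitute s = j*0.1: T(j0.1) = 0.3625 - 0.0375j.
∠T(j0.1) = atan2(Im, Re) = atan2(-0.0375, 0.3625) = -5.91°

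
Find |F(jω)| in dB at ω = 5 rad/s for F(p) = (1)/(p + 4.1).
Substitute p = j*5: F(j5) = 0.0980627 - 0.119589j.
|F(j5)| = sqrt(Re² + Im²) = 0.1547.
20*log₁₀(0.1547) = -16.21 dB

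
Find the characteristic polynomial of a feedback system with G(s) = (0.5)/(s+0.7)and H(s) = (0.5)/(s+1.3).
Characteristic poly = G_den * H_den + G_num * H_num = (s^2 + 2*s + 0.91) + (0.25) = s^2 + 2*s + 1.16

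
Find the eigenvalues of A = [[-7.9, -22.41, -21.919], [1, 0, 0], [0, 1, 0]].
Eigenvalues solve det(λI - A) = 0.
Characteristic polynomial: λ^3 + 7.9*λ^2 + 22.41*λ + 21.919 = 0.
Factor: (λ + 2.3)(λ^2 + 5.6*λ + 9.53) = 0.
Roots: -2.3, -2.8 + 1.3j, -2.8 - 1.3j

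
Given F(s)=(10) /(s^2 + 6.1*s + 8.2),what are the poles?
Set denominator = 0: s^2 + 6.1*s + 8.2 = (s + 4.1)(s + 2) = 0 → Poles: -2, -4.1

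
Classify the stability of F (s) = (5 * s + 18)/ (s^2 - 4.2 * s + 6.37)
Denominator: s^2 - 4.2*s + 6.37. Poles: 2.1 + 1.4j, 2.1 - 1.4j. Unstable (2 pole(s) in RHP)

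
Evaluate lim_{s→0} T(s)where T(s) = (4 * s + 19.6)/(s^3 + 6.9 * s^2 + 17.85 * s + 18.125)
DC gain = T(0) = num(0)/den(0) = 19.6/18.125 = 1.081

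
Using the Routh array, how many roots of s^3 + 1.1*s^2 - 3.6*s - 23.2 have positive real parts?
Routh array:
s^3: [1, -3.6]; s^2: [1.1, -23.2]; s^1: [17.4909]; s^0: [-23.2]
First column: [1, 1.1, 17.4909, -23.2]. Sign changes = RHP roots = 1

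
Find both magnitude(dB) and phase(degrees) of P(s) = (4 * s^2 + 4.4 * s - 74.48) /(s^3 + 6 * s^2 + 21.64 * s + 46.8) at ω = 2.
Substitute s = j*2: P(j2) = -0.993178 + 1.92278j.
|P| = 20*log₁₀(sqrt(Re²+Im²)) = 6.71 dB.
∠P = atan2(Im, Re) = 117.32°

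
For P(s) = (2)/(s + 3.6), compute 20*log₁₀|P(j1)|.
Substitute s = j*1: P(j1) = 0.515759 - 0.143266j.
|P(j1)| = sqrt(Re² + Im²) = 0.5353.
20*log₁₀(0.5353) = -5.43 dB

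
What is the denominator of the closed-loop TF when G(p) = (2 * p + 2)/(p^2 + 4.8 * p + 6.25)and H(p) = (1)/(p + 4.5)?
Characteristic poly = G_den * H_den + G_num * H_num = (p^3 + 9.3*p^2 + 27.85*p + 28.125) + (2*p + 2) = p^3 + 9.3*p^2 + 29.85*p + 30.125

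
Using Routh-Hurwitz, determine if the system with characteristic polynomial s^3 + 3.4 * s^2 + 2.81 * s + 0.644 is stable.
Routh array:
s^3: [1, 2.81]; s^2: [3.4, 0.644]; s^1: [2.62059]; s^0: [0.644]
First column: [1, 3.4, 2.62059, 0.644]. Sign changes = 0.
Yes, stable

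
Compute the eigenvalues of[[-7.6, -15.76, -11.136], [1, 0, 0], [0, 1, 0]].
Eigenvalues solve det(λI - A) = 0.
Characteristic polynomial: λ^3 + 7.6*λ^2 + 15.76*λ + 11.136 = 0.
Factor: (λ + 4.8)(λ^2 + 2.8*λ + 2.32) = 0.
Roots: -1.4 + 0.6j, -1.4 - 0.6j, -4.8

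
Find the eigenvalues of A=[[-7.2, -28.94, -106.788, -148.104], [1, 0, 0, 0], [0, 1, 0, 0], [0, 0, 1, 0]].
Eigenvalues solve det(λI - A) = 0.
Characteristic polynomial: λ^4 + 7.2*λ^3 + 28.94*λ^2 + 106.788*λ + 148.104 = 0.
Factor: (λ + 2.2)(λ + 4.4)(λ^2 + 0.6*λ + 15.3) = 0.
Roots: -0.3 + 3.9j, -0.3 - 3.9j, -2.2, -4.4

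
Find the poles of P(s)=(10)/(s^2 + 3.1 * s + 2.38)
Set denominator = 0: s^2 + 3.1*s + 2.38 = (s + 1.4)(s + 1.7) = 0 → Poles: -1.4, -1.7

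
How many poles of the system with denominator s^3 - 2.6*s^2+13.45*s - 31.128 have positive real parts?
s^3 - 2.6*s^2 + 13.45*s - 31.128 = (s - 2.4)(s^2 - 0.2*s + 12.97). Poles: 0.1 + 3.6j, 0.1 - 3.6j, 2.4. RHP poles (Re>0): 3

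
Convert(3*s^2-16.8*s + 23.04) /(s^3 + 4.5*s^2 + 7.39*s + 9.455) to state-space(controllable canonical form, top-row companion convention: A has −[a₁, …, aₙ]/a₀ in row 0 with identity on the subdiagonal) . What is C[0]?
Reachable canonical form: C = numerator coefficients (right-aligned, zero-padded to length n).
num = 3*s^2 - 16.8*s + 23.04, C = [[3, -16.8, 23.04]].
C[0] = 3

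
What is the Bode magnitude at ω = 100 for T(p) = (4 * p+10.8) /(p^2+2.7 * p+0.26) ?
Substitute p = j*100: T(j100) = 2.8061e-08 - 0.040001j.
|T(j100)| = sqrt(Re² + Im²) = 0.04.
20*log₁₀(0.04) = -27.96 dB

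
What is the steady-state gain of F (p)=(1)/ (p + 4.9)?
DC gain = F(0) = num(0)/den(0) = 1/4.9 = 0.2041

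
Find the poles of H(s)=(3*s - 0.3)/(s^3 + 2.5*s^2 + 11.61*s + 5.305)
Set denominator = 0: s^3 + 2.5*s^2 + 11.61*s + 5.305 = (s + 0.5)(s^2 + 2*s + 10.61) = 0 → Poles: -0.5, -1 + 3.1j, -1 - 3.1j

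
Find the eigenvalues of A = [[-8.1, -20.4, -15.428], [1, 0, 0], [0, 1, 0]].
Eigenvalues solve det(λI - A) = 0.
Characteristic polynomial: λ^3 + 8.1*λ^2 + 20.4*λ + 15.428 = 0.
Factor: (λ + 3.8)(λ + 2.9)(λ + 1.4) = 0.
Roots: -1.4, -2.9, -3.8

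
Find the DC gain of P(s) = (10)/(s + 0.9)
DC gain = P(0) = num(0)/den(0) = 10/0.9 = 11.11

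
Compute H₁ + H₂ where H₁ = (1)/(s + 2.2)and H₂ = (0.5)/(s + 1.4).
Parallel: H = H₁ + H₂ = (n₁·d₂ + n₂·d₁)/(d₁·d₂).
n₁·d₂ = s + 1.4. n₂·d₁ = 0.5*s + 1.1. Sum = 1.5*s + 2.5. d₁·d₂ = s^2 + 3.6*s + 3.08.
H(s) = (1.5*s + 2.5)/(s^2 + 3.6*s + 3.08)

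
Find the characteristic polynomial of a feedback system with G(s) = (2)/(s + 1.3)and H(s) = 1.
Characteristic poly = G_den * H_den + G_num * H_num = (s + 1.3) + (2) = s + 3.3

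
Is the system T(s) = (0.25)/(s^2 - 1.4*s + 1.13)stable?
Denominator: s^2 - 1.4*s + 1.13. Poles: 0.7 + 0.8j, 0.7 - 0.8j. All Re(p)<0: No (unstable)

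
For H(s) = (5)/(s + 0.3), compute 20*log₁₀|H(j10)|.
Substitute s = j*10: H(j10) = 0.0149865 - 0.49955j.
|H(j10)| = sqrt(Re² + Im²) = 0.4998.
20*log₁₀(0.4998) = -6.02 dB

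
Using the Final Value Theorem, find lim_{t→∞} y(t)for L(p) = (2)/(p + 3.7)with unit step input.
FVT: lim_{t→∞} y(t) = lim_{p→0} p*Y(p) where Y(p) = L(p)/p.
= lim_{p→0} L(p) = L(0) = num(0)/den(0) = 2/3.7 = 0.5405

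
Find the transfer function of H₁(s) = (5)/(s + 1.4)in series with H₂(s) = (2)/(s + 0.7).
Series: H = H₁ · H₂ = (n₁·n₂)/(d₁·d₂).
Num: n₁·n₂ = 10. Den: d₁·d₂ = s^2 + 2.1*s + 0.98.
H(s) = (10)/(s^2 + 2.1*s + 0.98)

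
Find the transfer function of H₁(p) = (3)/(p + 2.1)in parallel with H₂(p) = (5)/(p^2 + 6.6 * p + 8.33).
Parallel: H = H₁ + H₂ = (n₁·d₂ + n₂·d₁)/(d₁·d₂).
n₁·d₂ = 3*p^2 + 19.8*p + 24.99. n₂·d₁ = 5*p + 10.5. Sum = 3*p^2 + 24.8*p + 35.49. d₁·d₂ = p^3 + 8.7*p^2 + 22.19*p + 17.493.
H(p) = (3*p^2 + 24.8*p + 35.49)/(p^3 + 8.7*p^2 + 22.19*p + 17.493)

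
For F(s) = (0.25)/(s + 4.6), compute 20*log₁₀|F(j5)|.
Substitute s = j*5: F(j5) = 0.0249133 - 0.0270797j.
|F(j5)| = sqrt(Re² + Im²) = 0.0368.
20*log₁₀(0.0368) = -28.68 dB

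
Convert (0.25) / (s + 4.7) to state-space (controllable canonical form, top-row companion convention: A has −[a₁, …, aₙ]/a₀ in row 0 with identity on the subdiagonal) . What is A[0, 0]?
Reachable canonical form for den = s + 4.7: top row of A = -[a₁,a₂,...,aₙ]/a₀, ones on the subdiagonal, zeros elsewhere.
A = [[-4.7]].
A[0,0] = -4.7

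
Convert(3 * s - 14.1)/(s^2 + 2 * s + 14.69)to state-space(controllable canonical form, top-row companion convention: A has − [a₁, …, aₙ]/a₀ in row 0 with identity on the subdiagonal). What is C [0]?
Reachable canonical form: C = numerator coefficients (right-aligned, zero-padded to length n).
num = 3*s - 14.1, C = [[3, -14.1]].
C[0] = 3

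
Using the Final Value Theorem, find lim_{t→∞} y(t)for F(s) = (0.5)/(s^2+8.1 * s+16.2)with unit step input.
FVT: lim_{t→∞} y(t) = lim_{s→0} s*Y(s) where Y(s) = F(s)/s.
= lim_{s→0} F(s) = F(0) = num(0)/den(0) = 0.5/16.2 = 0.03086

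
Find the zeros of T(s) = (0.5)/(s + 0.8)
Numerator is a nonzero constant (0.5) → Zeros: none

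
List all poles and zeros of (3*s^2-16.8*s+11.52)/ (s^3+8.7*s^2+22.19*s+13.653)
Set denominator = 0: s^3 + 8.7*s^2 + 22.19*s + 13.653 = (s + 4.1)(s + 0.9)(s + 3.7) = 0 → Poles: -0.9, -3.7, -4.1
Set numerator = 0: 3*s^2 - 16.8*s + 11.52 = 3*(s - 4.8)(s - 0.8) = 0 → Zeros: 0.8, 4.8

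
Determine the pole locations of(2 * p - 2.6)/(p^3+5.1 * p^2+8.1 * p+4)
Set denominator = 0: p^3 + 5.1*p^2 + 8.1*p + 4 = (p + 1.6)(p + 2.5)(p + 1) = 0 → Poles: -1, -1.6, -2.5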